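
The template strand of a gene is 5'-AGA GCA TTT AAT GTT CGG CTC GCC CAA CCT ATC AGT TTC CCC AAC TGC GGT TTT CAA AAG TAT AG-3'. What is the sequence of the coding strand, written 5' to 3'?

The coding strand is complementary and antiparallel to the template: take the complement (A↔T, G↔C) and reverse.

5'-CTATACTTTTGAAAACCGCAGTTGGGGAAACTGATAGGTTGGGCGAGCCGAACATTAAATGCTCT-3'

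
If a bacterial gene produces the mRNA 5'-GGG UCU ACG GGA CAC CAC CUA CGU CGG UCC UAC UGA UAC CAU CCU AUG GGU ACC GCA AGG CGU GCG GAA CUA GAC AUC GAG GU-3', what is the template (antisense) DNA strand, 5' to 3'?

5'-ACCTCGATGTCTAGTTCCGCACGCCTTGCGGTACCCATAGGATGGTATCAGTAGGACCGACGTAGGTGGTGTCCCGTAGACCC-3'

Replace U with T to get the coding DNA strand: GGGTCTACGGGACACCACCTACGTCGGTCCTACTGATACCATCCTATGGGTACCGCAAGGCGTGCGGAACTAGACATCGAGGT. The template strand is its reverse complement (complement CCCAGATGCCCTGTGGTGGATGCAGCCAGGATGACTATGGTAGGATACCCATGGCGTTCCGCACGCCTTGATCTGTAGCTCCA, then reverse).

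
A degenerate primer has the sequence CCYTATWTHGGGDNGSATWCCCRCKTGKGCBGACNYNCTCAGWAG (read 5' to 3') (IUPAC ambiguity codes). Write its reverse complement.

Standard pairs A↔T, G↔C; ambiguity codes pair R↔Y, K↔M, W↔W, S↔S, B↔V, D↔H, N↔N. Complement (GGRATAWADCCCHNCSTAWGGGYGMACMCGVCTGNRNGAGTCWTC), then reverse for 5'→3'.

5'-CTWCTGAGNRNGTCVGCMCAMGYGGGWATSCNHCCCDAWATARGG-3'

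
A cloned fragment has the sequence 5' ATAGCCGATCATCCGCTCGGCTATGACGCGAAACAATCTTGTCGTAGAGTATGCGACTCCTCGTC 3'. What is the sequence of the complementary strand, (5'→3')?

Pairing A↔T and G↔C gives TATCGGCTAGTAGGCGAGCCGATACTGCGCTTTGTTAGAACAGCATCTCATACGCTGAGGAGCAG, running 3'→5'. Reverse for the 5'→3' convention.

5'-GACGAGGAGTCGCATACTCTACGACAAGATTGTTTCGCGTCATAGCCGAGCGGATGATCGGCTAT-3'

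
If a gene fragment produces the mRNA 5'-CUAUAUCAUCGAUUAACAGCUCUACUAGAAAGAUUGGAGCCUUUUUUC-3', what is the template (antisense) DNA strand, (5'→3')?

Replace U with T to get the coding DNA strand: CTATATCATCGATTAACAGCTCTACTAGAAAGATTGGAGCCTTTTTTC. The template strand is its reverse complement (complement GATATAGTAGCTAATTGTCGAGATGATCTTTCTAACCTCGGAAAAAAG, then reverse).

5'-GAAAAAAGGCTCCAATCTTTCTAGTAGAGCTGTTAATCGATGATATAG-3'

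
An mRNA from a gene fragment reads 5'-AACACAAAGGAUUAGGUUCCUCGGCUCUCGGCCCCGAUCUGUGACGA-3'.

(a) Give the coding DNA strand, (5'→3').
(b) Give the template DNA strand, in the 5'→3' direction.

(a) The coding strand matches the mRNA with U→T.
(b) The template strand is the reverse complement of the coding strand.

(a) 5′-AACACAAAGGATTAGGTTCCTCGGCTCTCGGCCCCGATCTGTGACGA-3′
(b) 5'-TCGTCACAGATCGGGGCCGAGAGCCGAGGAACCTAATCCTTTGTGTT-3'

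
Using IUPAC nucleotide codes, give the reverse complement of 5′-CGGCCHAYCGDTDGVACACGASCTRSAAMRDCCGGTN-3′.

Standard pairs A↔T, G↔C; ambiguity codes pair R↔Y, M↔K, S↔S, D↔H, V↔B, N↔N. Complement (GCCGGDTRGCHAHCBTGTGCTSGAYSTTKYHGGCCAN), then reverse for 5'→3'.

5'-NACCGGHYKTTSYAGSTCGTGTBCHAHCGRTDGGCCG-3'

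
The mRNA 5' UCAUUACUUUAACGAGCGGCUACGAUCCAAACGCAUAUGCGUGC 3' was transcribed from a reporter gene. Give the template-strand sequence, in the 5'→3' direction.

5′-GCACGCATATGCGTTTGGATCGTAGCCGCTCGTTAAAGTAATGA-3′

Replace U with T to get the coding DNA strand: TCATTACTTTAACGAGCGGCTACGATCCAAACGCATATGCGTGC. The template strand is its reverse complement (complement AGTAATGAAATTGCTCGCCGATGCTAGGTTTGCGTATACGCACG, then reverse).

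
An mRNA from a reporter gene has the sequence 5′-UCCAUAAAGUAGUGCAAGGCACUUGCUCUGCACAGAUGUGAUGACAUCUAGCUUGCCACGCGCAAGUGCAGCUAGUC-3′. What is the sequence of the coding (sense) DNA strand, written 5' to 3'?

5'-TCCATAAAGTAGTGCAAGGCACTTGCTCTGCACAGATGTGATGACATCTAGCTTGCCACGCGCAAGTGCAGCTAGTC-3'

The coding DNA strand has the same 5'→3' sequence as the mRNA with U replaced by T.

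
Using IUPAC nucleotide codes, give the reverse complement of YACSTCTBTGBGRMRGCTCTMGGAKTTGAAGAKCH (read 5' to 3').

5′-DGMTCTTCAAMTCCKAGAGCYKYCVCAVAGASGTR-3′

Standard pairs A↔T, G↔C; ambiguity codes pair R↔Y, M↔K, S↔S, B↔V, H↔D. Complement (RTGSAGAVACVCYKYCGAGAKCCTMAACTTCTMGD), then reverse for 5'→3'.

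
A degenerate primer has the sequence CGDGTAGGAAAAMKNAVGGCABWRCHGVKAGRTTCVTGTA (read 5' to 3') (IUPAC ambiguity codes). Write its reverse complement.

Standard pairs A↔T, G↔C; ambiguity codes pair R↔Y, M↔K, W↔W, B↔V, D↔H, N↔N. Complement (GCHCATCCTTTTKMNTBCCGTVWYGDCBMTCYAAGBACAT), then reverse for 5'→3'.

5'-TACABGAAYCTMBCDGYWVTGCCBTNMKTTTTCCTACHCG-3'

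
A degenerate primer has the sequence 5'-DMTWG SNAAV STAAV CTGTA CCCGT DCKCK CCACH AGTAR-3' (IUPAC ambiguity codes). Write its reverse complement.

Standard pairs A↔T, G↔C; ambiguity codes pair R↔Y, M↔K, W↔W, S↔S, D↔H, V↔B, N↔N. Complement (HKAWCSNTTBSATTBGACATGGGCAHGMGMGGTGDTCATY), then reverse for 5'→3'.

5′-YTACTDGTGGMGMGHACGGGTACAGBTTASBTTNSCWAKH-3′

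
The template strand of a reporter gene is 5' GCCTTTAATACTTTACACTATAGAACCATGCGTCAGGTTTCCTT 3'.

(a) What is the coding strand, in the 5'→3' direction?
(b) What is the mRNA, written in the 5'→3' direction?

(a) The coding strand is the reverse complement of the template: complement CGGAAATTATGAAATGTGATATCTTGGTACGCAGTCCAAAGGAA, then reverse.
(b) mRNA has the coding-strand sequence with T→U.

(a) 5′-AAGGAAACCTGACGCATGGTTCTATAGTGTAAAGTATTAAAGGC-3′
(b) 5'-AAGGAAACCUGACGCAUGGUUCUAUAGUGUAAAGUAUUAAAGGC-3'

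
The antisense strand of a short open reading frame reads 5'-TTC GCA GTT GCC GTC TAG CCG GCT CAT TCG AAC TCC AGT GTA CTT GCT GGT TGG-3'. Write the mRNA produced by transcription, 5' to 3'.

5'-CCAACCAGCAAGUACACUGGAGUUCGAAUGAGCCGGCUAGACGGCAACUGCGAA-3'

RNA polymerase reads the template 3'→5' and synthesizes mRNA 5'→3' by base-pairing (A→U, T→A, G↔C). The complement of the template is AAGCGTCAACGGCAGATCGGCCGAGTAAGCTTGAGGTCACATGAACGACCAACC; antiparallel, so 5'→3' the coding strand is CCAACCAGCAAGTACACTGGAGTTCGAATGAGCCGGCTAGACGGCAACTGCGAA. Replace T with U for the mRNA.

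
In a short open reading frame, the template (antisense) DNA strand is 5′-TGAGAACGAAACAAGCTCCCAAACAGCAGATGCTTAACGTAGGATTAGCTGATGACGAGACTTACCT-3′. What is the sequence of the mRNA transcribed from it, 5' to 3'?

The mRNA has the sequence of the coding strand (reverse complement of the template) with T→U. Reverse complement of TGAGAACGAAACAAGCTCCCAAACAGCAGATGCTTAACGTAGGATTAGCTGATGACGAGACTTACCT is AGGTAAGTCTCGTCATCAGCTAATCCTACGTTAAGCATCTGCTGTTTGGGAGCTTGTTTCGTTCTCA; then T→U.

5'-AGGUAAGUCUCGUCAUCAGCUAAUCCUACGUUAAGCAUCUGCUGUUUGGGAGCUUGUUUCGUUCUCA-3'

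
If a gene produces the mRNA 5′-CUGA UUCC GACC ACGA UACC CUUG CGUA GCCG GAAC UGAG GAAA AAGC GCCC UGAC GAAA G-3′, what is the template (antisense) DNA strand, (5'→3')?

Replace U with T to get the coding DNA strand: CTGATTCCGACCACGATACCCTTGCGTAGCCGGAACTGAGGAAAAAGCGCCCTGACGAAAG. The template strand is its reverse complement (complement GACTAAGGCTGGTGCTATGGGAACGCATCGGCCTTGACTCCTTTTTCGCGGGACTGCTTTC, then reverse).

5′-CTTTCGTCAGGGCGCTTTTTCCTCAGTTCCGGCTACGCAAGGGTATCGTGGTCGGAATCAG-3′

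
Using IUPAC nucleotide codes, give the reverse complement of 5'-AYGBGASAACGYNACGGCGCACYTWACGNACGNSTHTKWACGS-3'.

Standard pairs A↔T, G↔C; ambiguity codes pair Y↔R, K↔M, W↔W, S↔S, B↔V, H↔D, N↔N. Complement (TRCVCTSTTGCRNTGCCGCGTGRAWTGCNTGCNSADAMWTGCS), then reverse for 5'→3'.

5′-SCGTWMADASNCGTNCGTWARGTGCGCCGTNRCGTTSTCVCRT-3′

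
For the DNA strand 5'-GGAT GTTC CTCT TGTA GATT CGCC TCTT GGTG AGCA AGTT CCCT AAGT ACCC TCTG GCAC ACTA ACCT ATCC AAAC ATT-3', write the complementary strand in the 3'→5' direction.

Base-pairing A↔T, G↔C gives the complement. The complementary strand is antiparallel, so paired with a 5'→3' strand it runs 3'→5'.

3′-CCTACAAGGAGAACATCTAAGCGGAGAACCACTCGTTCAAGGGATTCATGGGAGACCGTGTGATTGGATAGGTTTGTAA-5′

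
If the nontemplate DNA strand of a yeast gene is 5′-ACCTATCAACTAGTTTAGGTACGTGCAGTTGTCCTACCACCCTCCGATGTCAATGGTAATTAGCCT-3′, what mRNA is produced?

mRNA has the coding-strand sequence with U in place of T.

5'-ACCUAUCAACUAGUUUAGGUACGUGCAGUUGUCCUACCACCCUCCGAUGUCAAUGGUAAUUAGCCU-3'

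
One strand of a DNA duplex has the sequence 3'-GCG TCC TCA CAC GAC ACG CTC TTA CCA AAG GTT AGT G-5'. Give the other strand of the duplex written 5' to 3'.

The strand is given 3'→5', so its complement runs 5'→3' in the same left-to-right order: pair each base A↔T, G↔C.

5′-CGCAGGAGTGTGCTGTGCGAGAATGGTTTCCAATCAC-3′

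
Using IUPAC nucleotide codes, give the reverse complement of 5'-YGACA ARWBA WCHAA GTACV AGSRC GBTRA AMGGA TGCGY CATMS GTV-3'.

5'-BACSKATGRCGCATCCKTTYAVCGYSCTBGTACTTDGWTVWYTTGTCR-3'

Standard pairs A↔T, G↔C; ambiguity codes pair R↔Y, M↔K, W↔W, S↔S, B↔V, H↔D. Complement (RCTGTTYWVTWGDTTCATGBTCSYGCVAYTTKCCTACGCRGTAKSCAB), then reverse for 5'→3'.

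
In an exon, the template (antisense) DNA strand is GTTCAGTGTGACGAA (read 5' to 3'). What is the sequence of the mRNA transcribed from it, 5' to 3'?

5'-UUCGUCACACUGAAC-3'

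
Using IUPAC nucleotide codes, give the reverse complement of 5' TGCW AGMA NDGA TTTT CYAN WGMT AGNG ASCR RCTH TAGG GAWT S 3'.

5'-SAWTCCCTADAGYYGSTCNCTAKCWNTRGAAAATCHNTKCTWGCA-3'

Standard pairs A↔T, G↔C; ambiguity codes pair R↔Y, M↔K, W↔W, S↔S, D↔H, N↔N. Complement (ACGWTCKTNHCTAAAAGRTNWCKATCNCTSGYYGADATCCCTWAS), then reverse for 5'→3'.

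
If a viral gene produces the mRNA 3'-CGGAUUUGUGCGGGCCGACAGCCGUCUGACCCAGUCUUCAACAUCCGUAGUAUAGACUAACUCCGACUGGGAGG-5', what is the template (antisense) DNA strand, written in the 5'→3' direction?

5'-GCCTAAACACGCCCGGCTGTCGGCAGACTGGGTCAGAAGTTGTAGGCATCATATCTGATTGAGGCTGACCCTCC-3'

Written 5'→3' the mRNA is GGAGGGUCAGCCUCAAUCAGAUAUGAUGCCUACAACUUCUGACCCAGUCUGCCGACAGCCGGGCGUGUUUAGGC, so the coding DNA strand is GGAGGGTCAGCCTCAATCAGATATGATGCCTACAACTTCTGACCCAGTCTGCCGACAGCCGGGCGTGTTTAGGC. The template is its reverse complement.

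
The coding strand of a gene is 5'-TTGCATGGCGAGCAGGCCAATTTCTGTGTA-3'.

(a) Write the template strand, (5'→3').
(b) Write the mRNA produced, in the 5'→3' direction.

(a) 5'-TACACAGAAATTGGCCTGCTCGCCATGCAA-3'
(b) 5'-UUGCAUGGCGAGCAGGCCAAUUUCUGUGUA-3'

(a) The template strand is the reverse complement of the coding strand: complement AACGTACCGCTCGTCCGGTTAAAGACACAT, then reverse.
(b) mRNA matches the coding strand with T→U.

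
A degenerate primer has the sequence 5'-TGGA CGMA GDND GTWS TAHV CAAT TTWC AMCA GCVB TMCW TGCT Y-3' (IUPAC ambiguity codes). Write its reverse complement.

Standard pairs A↔T, G↔C; ambiguity codes pair Y↔R, M↔K, W↔W, S↔S, B↔V, D↔H, N↔N. Complement (ACCTGCKTCHNHCAWSATDBGTTAAAWGTKGTCGBVAKGWACGAR), then reverse for 5'→3'.

5′-RAGCAWGKAVBGCTGKTGWAAATTGBDTASWACHNHCTKCGTCCA-3′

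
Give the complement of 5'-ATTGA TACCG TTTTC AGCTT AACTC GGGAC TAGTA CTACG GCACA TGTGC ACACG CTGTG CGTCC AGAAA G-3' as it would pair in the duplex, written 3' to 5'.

3'-TAACTATGGCAAAAGTCGAATTGAGCCCTGATCATGATGCCGTGTACACGTGTGCGACACGCAGGTCTTTC-5'

Base-pairing A↔T, G↔C gives the complement. The complementary strand is antiparallel, so paired with a 5'→3' strand it runs 3'→5'.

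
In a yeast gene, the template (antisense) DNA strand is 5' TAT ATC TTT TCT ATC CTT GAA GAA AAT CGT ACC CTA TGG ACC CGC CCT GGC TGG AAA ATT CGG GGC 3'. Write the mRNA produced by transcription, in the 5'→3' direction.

5'-GCCCCGAAUUUUCCAGCCAGGGCGGGUCCAUAGGGUACGAUUUUCUUCAAGGAUAGAAAAGAUAUA-3'

RNA polymerase reads the template 3'→5' and synthesizes mRNA 5'→3' by base-pairing (A→U, T→A, G↔C). The complement of the template is ATATAGAAAAGATAGGAACTTCTTTTAGCATGGGATACCTGGGCGGGACCGACCTTTTAAGCCCCG; antiparallel, so 5'→3' the coding strand is GCCCCGAATTTTCCAGCCAGGGCGGGTCCATAGGGTACGATTTTCTTCAAGGATAGAAAAGATATA. Replace T with U for the mRNA.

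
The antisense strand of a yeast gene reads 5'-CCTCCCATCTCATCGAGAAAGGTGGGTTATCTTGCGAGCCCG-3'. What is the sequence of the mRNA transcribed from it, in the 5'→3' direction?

5'-CGGGCUCGCAAGAUAACCCACCUUUCUCGAUGAGAUGGGAGG-3'

RNA polymerase reads the template 3'→5' and synthesizes mRNA 5'→3' by base-pairing (A→U, T→A, G↔C). The complement of the template is GGAGGGTAGAGTAGCTCTTTCCACCCAATAGAACGCTCGGGC; antiparallel, so 5'→3' the coding strand is CGGGCTCGCAAGATAACCCACCTTTCTCGATGAGATGGGAGG. Replace T with U for the mRNA.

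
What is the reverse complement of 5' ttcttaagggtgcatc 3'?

5'-GATGCACCCTTAAGAA-3'

Complement each base (A↔T, G↔C): AAGAATTCCCACGTAG. Then reverse.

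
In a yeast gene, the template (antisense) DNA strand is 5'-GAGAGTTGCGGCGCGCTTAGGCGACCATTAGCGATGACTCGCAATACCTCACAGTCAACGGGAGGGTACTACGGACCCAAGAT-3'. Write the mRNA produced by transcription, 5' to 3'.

5'-AUCUUGGGUCCGUAGUACCCUCCCGUUGACUGUGAGGUAUUGCGAGUCAUCGCUAAUGGUCGCCUAAGCGCGCCGCAACUCUC-3'

RNA polymerase reads the template 3'→5' and synthesizes mRNA 5'→3' by base-pairing (A→U, T→A, G↔C). The complement of the template is CTCTCAACGCCGCGCGAATCCGCTGGTAATCGCTACTGAGCGTTATGGAGTGTCAGTTGCCCTCCCATGATGCCTGGGTTCTA; antiparallel, so 5'→3' the coding strand is ATCTTGGGTCCGTAGTACCCTCCCGTTGACTGTGAGGTATTGCGAGTCATCGCTAATGGTCGCCTAAGCGCGCCGCAACTCTC. Replace T with U for the mRNA.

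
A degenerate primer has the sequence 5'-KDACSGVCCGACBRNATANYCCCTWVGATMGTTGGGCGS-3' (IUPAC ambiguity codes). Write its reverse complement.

5'-SCGCCCAACKATCBWAGGGRNTATNYVGTCGGBCSGTHM-3'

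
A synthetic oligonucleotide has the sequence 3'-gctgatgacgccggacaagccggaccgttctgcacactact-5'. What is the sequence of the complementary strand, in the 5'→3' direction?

The strand is given 3'→5', so its complement runs 5'→3' in the same left-to-right order: pair each base A↔T, G↔C.

5′-CGACTACTGCGGCCTGTTCGGCCTGGCAAGACGTGTGATGA-3′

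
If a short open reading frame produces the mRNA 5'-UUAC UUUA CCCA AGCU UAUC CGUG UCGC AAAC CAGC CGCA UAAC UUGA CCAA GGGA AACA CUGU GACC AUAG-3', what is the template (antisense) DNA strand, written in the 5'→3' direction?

5'-CTATGGTCACAGTGTTTCCCTTGGTCAAGTTATGCGGCTGGTTTGCGACACGGATAAGCTTGGGTAAAGTAA-3'

Replace U with T to get the coding DNA strand: TTACTTTACCCAAGCTTATCCGTGTCGCAAACCAGCCGCATAACTTGACCAAGGGAAACACTGTGACCATAG. The template strand is its reverse complement (complement AATGAAATGGGTTCGAATAGGCACAGCGTTTGGTCGGCGTATTGAACTGGTTCCCTTTGTGACACTGGTATC, then reverse).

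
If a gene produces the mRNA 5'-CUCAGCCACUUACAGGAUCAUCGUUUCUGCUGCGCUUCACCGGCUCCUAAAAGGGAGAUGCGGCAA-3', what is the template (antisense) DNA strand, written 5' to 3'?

5'-TTGCCGCATCTCCCTTTTAGGAGCCGGTGAAGCGCAGCAGAAACGATGATCCTGTAAGTGGCTGAG-3'

Replace U with T to get the coding DNA strand: CTCAGCCACTTACAGGATCATCGTTTCTGCTGCGCTTCACCGGCTCCTAAAAGGGAGATGCGGCAA. The template strand is its reverse complement (complement GAGTCGGTGAATGTCCTAGTAGCAAAGACGACGCGAAGTGGCCGAGGATTTTCCCTCTACGCCGTT, then reverse).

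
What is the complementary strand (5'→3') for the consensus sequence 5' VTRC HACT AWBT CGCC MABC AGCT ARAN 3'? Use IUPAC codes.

5'-NTYTAGCTGVTKGGCGAVWTAGTDGYAB-3'

Standard pairs A↔T, G↔C; ambiguity codes pair R↔Y, M↔K, W↔W, B↔V, H↔D, N↔N. Complement (BAYGDTGATWVAGCGGKTVGTCGATYTN), then reverse for 5'→3'.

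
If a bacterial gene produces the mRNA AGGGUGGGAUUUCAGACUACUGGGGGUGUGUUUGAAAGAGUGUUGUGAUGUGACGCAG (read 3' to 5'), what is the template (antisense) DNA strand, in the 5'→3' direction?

Written 5'→3' the mRNA is GACGCAGUGUAGUGUUGUGAGAAAGUUUGUGUGGGGGUCAUCAGACUUUAGGGUGGGA, so the coding DNA strand is GACGCAGTGTAGTGTTGTGAGAAAGTTTGTGTGGGGGTCATCAGACTTTAGGGTGGGA. The template is its reverse complement.

5'-TCCCACCCTAAAGTCTGATGACCCCCACACAAACTTTCTCACAACACTACACTGCGTC-3'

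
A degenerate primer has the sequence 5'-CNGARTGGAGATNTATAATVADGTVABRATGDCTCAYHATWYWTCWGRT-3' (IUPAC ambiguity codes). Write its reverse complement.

Standard pairs A↔T, G↔C; ambiguity codes pair R↔Y, W↔W, B↔V, D↔H, N↔N. Complement (GNCTYACCTCTANATATTABTHCABTVYTACHGAGTRDTAWRWAGWCYA), then reverse for 5'→3'.

5'-AYCWGAWRWATDRTGAGHCATYVTBACHTBATTATANATCTCCAYTCNG-3'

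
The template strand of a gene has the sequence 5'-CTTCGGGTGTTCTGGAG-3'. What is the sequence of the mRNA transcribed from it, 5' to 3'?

RNA polymerase reads the template 3'→5' and synthesizes mRNA 5'→3' by base-pairing (A→U, T→A, G↔C). The complement of the template is GAAGCCCACAAGACCTC; antiparallel, so 5'→3' the coding strand is CTCCAGAACACCCGAAG. Replace T with U for the mRNA.

5'-CUCCAGAACACCCGAAG-3'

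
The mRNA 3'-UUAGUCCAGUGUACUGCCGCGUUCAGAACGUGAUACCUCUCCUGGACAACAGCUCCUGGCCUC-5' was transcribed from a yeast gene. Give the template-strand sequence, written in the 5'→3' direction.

Written 5'→3' the mRNA is CUCCGGUCCUCGACAACAGGUCCUCUCCAUAGUGCAAGACUUGCGCCGUCAUGUGACCUGAUU, so the coding DNA strand is CTCCGGTCCTCGACAACAGGTCCTCTCCATAGTGCAAGACTTGCGCCGTCATGTGACCTGATT. The template is its reverse complement.

5'-AATCAGGTCACATGACGGCGCAAGTCTTGCACTATGGAGAGGACCTGTTGTCGAGGACCGGAG-3'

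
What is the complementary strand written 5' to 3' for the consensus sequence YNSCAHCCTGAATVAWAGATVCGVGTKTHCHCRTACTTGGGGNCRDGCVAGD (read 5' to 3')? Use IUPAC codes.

5′-HCTBGCHYGNCCCCAAGTAYGDGDAMACBCGBATCTWTBATTCAGGDTGSNR-3′

Standard pairs A↔T, G↔C; ambiguity codes pair R↔Y, K↔M, W↔W, S↔S, D↔H, V↔B, N↔N. Complement (RNSGTDGGACTTABTWTCTABGCBCAMADGDGYATGAACCCCNGYHCGBTCH), then reverse for 5'→3'.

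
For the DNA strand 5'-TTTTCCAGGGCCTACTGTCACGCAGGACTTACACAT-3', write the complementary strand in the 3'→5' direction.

Base-pairing A↔T, G↔C gives the complement. The complementary strand is antiparallel, so paired with a 5'→3' strand it runs 3'→5'.

3'-AAAAGGTCCCGGATGACAGTGCGTCCTGAATGTGTA-5'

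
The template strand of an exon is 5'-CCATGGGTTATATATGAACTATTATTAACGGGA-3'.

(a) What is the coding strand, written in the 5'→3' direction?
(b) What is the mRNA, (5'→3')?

(a) 5'-TCCCGTTAATAATAGTTCATATATAACCCATGG-3'
(b) 5'-UCCCGUUAAUAAUAGUUCAUAUAUAACCCAUGG-3'

(a) The coding strand is the reverse complement of the template: complement GGTACCCAATATATACTTGATAATAATTGCCCT, then reverse.
(b) mRNA has the coding-strand sequence with T→U.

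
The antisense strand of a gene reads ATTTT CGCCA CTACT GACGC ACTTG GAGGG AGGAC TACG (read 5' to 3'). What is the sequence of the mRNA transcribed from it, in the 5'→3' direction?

5'-CGUAGUCCUCCCUCCAAGUGCGUCAGUAGUGGCGAAAAU-3'

RNA polymerase reads the template 3'→5' and synthesizes mRNA 5'→3' by base-pairing (A→U, T→A, G↔C). The complement of the template is TAAAAGCGGTGATGACTGCGTGAACCTCCCTCCTGATGC; antiparallel, so 5'→3' the coding strand is CGTAGTCCTCCCTCCAAGTGCGTCAGTAGTGGCGAAAAT. Replace T with U for the mRNA.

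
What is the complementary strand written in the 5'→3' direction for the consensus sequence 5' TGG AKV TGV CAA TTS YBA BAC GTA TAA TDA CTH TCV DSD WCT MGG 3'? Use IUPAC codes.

Standard pairs A↔T, G↔C; ambiguity codes pair Y↔R, M↔K, W↔W, S↔S, B↔V, D↔H. Complement (ACCTMBACBGTTAASRVTVTGCATATTAHTGADAGBHSHWGAKCC), then reverse for 5'→3'.

5'-CCKAGWHSHBGADAGTHATTATACGTVTVRSAATTGBCABMTCCA-3'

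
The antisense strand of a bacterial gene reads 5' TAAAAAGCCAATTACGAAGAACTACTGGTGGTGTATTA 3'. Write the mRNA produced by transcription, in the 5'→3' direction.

5'-UAAUACACCACCAGUAGUUCUUCGUAAUUGGCUUUUUA-3'

The mRNA has the sequence of the coding strand (reverse complement of the template) with T→U. Reverse complement of TAAAAAGCCAATTACGAAGAACTACTGGTGGTGTATTA is TAATACACCACCAGTAGTTCTTCGTAATTGGCTTTTTA; then T→U.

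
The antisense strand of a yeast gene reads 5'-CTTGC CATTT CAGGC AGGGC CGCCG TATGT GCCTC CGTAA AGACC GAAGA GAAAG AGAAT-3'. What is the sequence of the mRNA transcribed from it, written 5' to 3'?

RNA polymerase reads the template 3'→5' and synthesizes mRNA 5'→3' by base-pairing (A→U, T→A, G↔C). The complement of the template is GAACGGTAAAGTCCGTCCCGGCGGCATACACGGAGGCATTTCTGGCTTCTCTTTCTCTTA; antiparallel, so 5'→3' the coding strand is ATTCTCTTTCTCTTCGGTCTTTACGGAGGCACATACGGCGGCCCTGCCTGAAATGGCAAG. Replace T with U for the mRNA.

5'-AUUCUCUUUCUCUUCGGUCUUUACGGAGGCACAUACGGCGGCCCUGCCUGAAAUGGCAAG-3'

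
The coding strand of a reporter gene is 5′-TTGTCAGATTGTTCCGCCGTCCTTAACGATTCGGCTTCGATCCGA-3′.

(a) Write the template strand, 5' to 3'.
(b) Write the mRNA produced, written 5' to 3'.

(a) The template strand is the reverse complement of the coding strand: complement AACAGTCTAACAAGGCGGCAGGAATTGCTAAGCCGAAGCTAGGCT, then reverse.
(b) mRNA matches the coding strand with T→U.

(a) 5'-TCGGATCGAAGCCGAATCGTTAAGGACGGCGGAACAATCTGACAA-3'
(b) 5'-UUGUCAGAUUGUUCCGCCGUCCUUAACGAUUCGGCUUCGAUCCGA-3'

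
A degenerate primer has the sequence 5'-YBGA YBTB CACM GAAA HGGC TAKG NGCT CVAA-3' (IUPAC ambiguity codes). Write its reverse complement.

Standard pairs A↔T, G↔C; ambiguity codes pair Y↔R, M↔K, B↔V, H↔D, N↔N. Complement (RVCTRVAVGTGKCTTTDCCGATMCNCGAGBTT), then reverse for 5'→3'.

5'-TTBGAGCNCMTAGCCDTTTCKGTGVAVRTCVR-3'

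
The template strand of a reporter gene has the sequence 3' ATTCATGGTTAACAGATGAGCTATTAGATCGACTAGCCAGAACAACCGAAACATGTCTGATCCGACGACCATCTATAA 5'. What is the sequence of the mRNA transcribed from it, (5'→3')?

5'-UAAGUACCAAUUGUCUACUCGAUAAUCUAGCUGAUCGGUCUUGUUGGCUUUGUACAGACUAGGCUGCUGGUAGAUAUU-3'

Reading the template 3'→5' as shown, RNA polymerase pairs each base (A→U, T→A, G↔C) to build mRNA 5'→3' directly.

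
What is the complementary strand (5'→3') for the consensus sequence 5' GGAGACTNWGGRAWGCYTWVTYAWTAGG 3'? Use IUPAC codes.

5'-CCTAWTRABWARGCWTYCCWNAGTCTCC-3'

Standard pairs A↔T, G↔C; ambiguity codes pair R↔Y, W↔W, V↔B, N↔N. Complement (CCTCTGANWCCYTWCGRAWBARTWATCC), then reverse for 5'→3'.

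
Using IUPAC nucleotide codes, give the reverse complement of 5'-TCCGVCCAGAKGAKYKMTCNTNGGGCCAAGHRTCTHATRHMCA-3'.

5'-TGKDYATDAGAYDCTTGGCCCNANGAKMRMTCMTCTGGBCGGA-3'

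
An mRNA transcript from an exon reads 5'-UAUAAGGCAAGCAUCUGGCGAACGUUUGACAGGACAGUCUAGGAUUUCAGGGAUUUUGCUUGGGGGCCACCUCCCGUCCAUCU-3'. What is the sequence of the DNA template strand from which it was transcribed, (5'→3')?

5'-AGATGGACGGGAGGTGGCCCCCAAGCAAAATCCCTGAAATCCTAGACTGTCCTGTCAAACGTTCGCCAGATGCTTGCCTTATA-3'

Replace U with T to get the coding DNA strand: TATAAGGCAAGCATCTGGCGAACGTTTGACAGGACAGTCTAGGATTTCAGGGATTTTGCTTGGGGGCCACCTCCCGTCCATCT. The template strand is its reverse complement (complement ATATTCCGTTCGTAGACCGCTTGCAAACTGTCCTGTCAGATCCTAAAGTCCCTAAAACGAACCCCCGGTGGAGGGCAGGTAGA, then reverse).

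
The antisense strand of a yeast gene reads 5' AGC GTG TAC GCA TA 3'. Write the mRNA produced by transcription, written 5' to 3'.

RNA polymerase reads the template 3'→5' and synthesizes mRNA 5'→3' by base-pairing (A→U, T→A, G↔C). The complement of the template is TCGCACATGCGTAT; antiparallel, so 5'→3' the coding strand is TATGCGTACACGCT. Replace T with U for the mRNA.

5'-UAUGCGUACACGCU-3'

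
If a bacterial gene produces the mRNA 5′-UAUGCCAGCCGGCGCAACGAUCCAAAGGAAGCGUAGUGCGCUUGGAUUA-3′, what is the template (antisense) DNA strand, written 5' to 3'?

Replace U with T to get the coding DNA strand: TATGCCAGCCGGCGCAACGATCCAAAGGAAGCGTAGTGCGCTTGGATTA. The template strand is its reverse complement (complement ATACGGTCGGCCGCGTTGCTAGGTTTCCTTCGCATCACGCGAACCTAAT, then reverse).

5′-TAATCCAAGCGCACTACGCTTCCTTTGGATCGTTGCGCCGGCTGGCATA-3′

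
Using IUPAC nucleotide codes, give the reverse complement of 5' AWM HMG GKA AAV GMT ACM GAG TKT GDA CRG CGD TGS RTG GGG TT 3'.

5'-AACCCCAYSCAHCGCYGTHCAMACTCKGTAKCBTTTMCCKDKWT-3'

Standard pairs A↔T, G↔C; ambiguity codes pair R↔Y, M↔K, W↔W, S↔S, D↔H, V↔B. Complement (TWKDKCCMTTTBCKATGKCTCAMACHTGYCGCHACSYACCCCAA), then reverse for 5'→3'.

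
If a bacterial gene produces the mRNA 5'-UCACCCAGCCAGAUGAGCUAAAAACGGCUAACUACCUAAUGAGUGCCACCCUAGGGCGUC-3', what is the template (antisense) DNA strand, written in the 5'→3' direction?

Replace U with T to get the coding DNA strand: TCACCCAGCCAGATGAGCTAAAAACGGCTAACTACCTAATGAGTGCCACCCTAGGGCGTC. The template strand is its reverse complement (complement AGTGGGTCGGTCTACTCGATTTTTGCCGATTGATGGATTACTCACGGTGGGATCCCGCAG, then reverse).

5'-GACGCCCTAGGGTGGCACTCATTAGGTAGTTAGCCGTTTTTAGCTCATCTGGCTGGGTGA-3'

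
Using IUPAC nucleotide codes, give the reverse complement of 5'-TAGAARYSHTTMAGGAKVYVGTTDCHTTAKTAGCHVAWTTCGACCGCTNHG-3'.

5'-CDNAGCGGTCGAAWTBDGCTAMTAADGHAACBRBMTCCTKAADSRYTTCTA-3'

Standard pairs A↔T, G↔C; ambiguity codes pair R↔Y, M↔K, W↔W, S↔S, D↔H, V↔B, N↔N. Complement (ATCTTYRSDAAKTCCTMBRBCAAHGDAATMATCGDBTWAAGCTGGCGANDC), then reverse for 5'→3'.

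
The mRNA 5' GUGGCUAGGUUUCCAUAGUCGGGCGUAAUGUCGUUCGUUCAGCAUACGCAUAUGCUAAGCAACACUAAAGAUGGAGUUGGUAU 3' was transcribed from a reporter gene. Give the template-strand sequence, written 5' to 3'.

Replace U with T to get the coding DNA strand: GTGGCTAGGTTTCCATAGTCGGGCGTAATGTCGTTCGTTCAGCATACGCATATGCTAAGCAACACTAAAGATGGAGTTGGTAT. The template strand is its reverse complement (complement CACCGATCCAAAGGTATCAGCCCGCATTACAGCAAGCAAGTCGTATGCGTATACGATTCGTTGTGATTTCTACCTCAACCATA, then reverse).

5'-ATACCAACTCCATCTTTAGTGTTGCTTAGCATATGCGTATGCTGAACGAACGACATTACGCCCGACTATGGAAACCTAGCCAC-3'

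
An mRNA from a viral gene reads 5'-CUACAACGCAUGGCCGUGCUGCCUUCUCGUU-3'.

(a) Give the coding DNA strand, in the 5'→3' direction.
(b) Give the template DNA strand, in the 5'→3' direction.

(a) 5'-CTACAACGCATGGCCGTGCTGCCTTCTCGTT-3'
(b) 5'-AACGAGAAGGCAGCACGGCCATGCGTTGTAG-3'

(a) The coding strand matches the mRNA with U→T.
(b) The template strand is the reverse complement of the coding strand.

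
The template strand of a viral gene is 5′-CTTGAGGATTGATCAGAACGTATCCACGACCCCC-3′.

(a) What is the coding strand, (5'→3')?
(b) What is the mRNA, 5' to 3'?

(a) The coding strand is the reverse complement of the template: complement GAACTCCTAACTAGTCTTGCATAGGTGCTGGGGG, then reverse.
(b) mRNA has the coding-strand sequence with T→U.

(a) 5'-GGGGGTCGTGGATACGTTCTGATCAATCCTCAAG-3'
(b) 5'-GGGGGUCGUGGAUACGUUCUGAUCAAUCCUCAAG-3'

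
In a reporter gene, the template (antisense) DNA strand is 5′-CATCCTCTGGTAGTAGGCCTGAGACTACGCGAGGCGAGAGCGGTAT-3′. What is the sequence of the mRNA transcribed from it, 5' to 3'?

RNA polymerase reads the template 3'→5' and synthesizes mRNA 5'→3' by base-pairing (A→U, T→A, G↔C). The complement of the template is GTAGGAGACCATCATCCGGACTCTGATGCGCTCCGCTCTCGCCATA; antiparallel, so 5'→3' the coding strand is ATACCGCTCTCGCCTCGCGTAGTCTCAGGCCTACTACCAGAGGATG. Replace T with U for the mRNA.

5'-AUACCGCUCUCGCCUCGCGUAGUCUCAGGCCUACUACCAGAGGAUG-3'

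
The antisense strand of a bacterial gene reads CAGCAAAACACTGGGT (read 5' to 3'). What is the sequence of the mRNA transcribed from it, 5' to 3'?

5′-ACCCAGUGUUUUGCUG-3′

RNA polymerase reads the template 3'→5' and synthesizes mRNA 5'→3' by base-pairing (A→U, T→A, G↔C). The complement of the template is GTCGTTTTGTGACCCA; antiparallel, so 5'→3' the coding strand is ACCCAGTGTTTTGCTG. Replace T with U for the mRNA.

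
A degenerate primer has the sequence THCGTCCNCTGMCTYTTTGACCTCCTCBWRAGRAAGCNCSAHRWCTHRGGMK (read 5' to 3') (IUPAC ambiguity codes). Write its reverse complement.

Standard pairs A↔T, G↔C; ambiguity codes pair R↔Y, M↔K, W↔W, S↔S, B↔V, H↔D, N↔N. Complement (ADGCAGGNGACKGARAAACTGGAGGAGVWYTCYTTCGNGSTDYWGADYCCKM), then reverse for 5'→3'.

5'-MKCCYDAGWYDTSGNGCTTYCTYWVGAGGAGGTCAAARAGKCAGNGGACGDA-3'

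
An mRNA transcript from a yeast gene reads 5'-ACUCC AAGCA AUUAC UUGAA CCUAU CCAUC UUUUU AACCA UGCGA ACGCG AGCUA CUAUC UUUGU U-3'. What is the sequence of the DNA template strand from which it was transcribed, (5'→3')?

5'-AACAAAGATAGTAGCTCGCGTTCGCATGGTTAAAAAGATGGATAGGTTCAAGTAATTGCTTGGAGT-3'

Replace U with T to get the coding DNA strand: ACTCCAAGCAATTACTTGAACCTATCCATCTTTTTAACCATGCGAACGCGAGCTACTATCTTTGTT. The template strand is its reverse complement (complement TGAGGTTCGTTAATGAACTTGGATAGGTAGAAAAATTGGTACGCTTGCGCTCGATGATAGAAACAA, then reverse).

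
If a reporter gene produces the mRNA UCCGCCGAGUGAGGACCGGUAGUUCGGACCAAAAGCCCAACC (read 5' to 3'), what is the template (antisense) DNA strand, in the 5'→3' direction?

5'-GGTTGGGCTTTTGGTCCGAACTACCGGTCCTCACTCGGCGGA-3'

Replace U with T to get the coding DNA strand: TCCGCCGAGTGAGGACCGGTAGTTCGGACCAAAAGCCCAACC. The template strand is its reverse complement (complement AGGCGGCTCACTCCTGGCCATCAAGCCTGGTTTTCGGGTTGG, then reverse).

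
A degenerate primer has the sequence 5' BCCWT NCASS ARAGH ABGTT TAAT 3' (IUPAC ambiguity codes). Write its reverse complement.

5′-ATTAAACVTDCTYTSSTGNAWGGV-3′

Standard pairs A↔T, G↔C; ambiguity codes pair R↔Y, W↔W, S↔S, B↔V, H↔D, N↔N. Complement (VGGWANGTSSTYTCDTVCAAATTA), then reverse for 5'→3'.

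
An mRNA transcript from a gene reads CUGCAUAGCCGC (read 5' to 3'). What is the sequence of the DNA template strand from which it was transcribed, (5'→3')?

Replace U with T to get the coding DNA strand: CTGCATAGCCGC. The template strand is its reverse complement (complement GACGTATCGGCG, then reverse).

5'-GCGGCTATGCAG-3'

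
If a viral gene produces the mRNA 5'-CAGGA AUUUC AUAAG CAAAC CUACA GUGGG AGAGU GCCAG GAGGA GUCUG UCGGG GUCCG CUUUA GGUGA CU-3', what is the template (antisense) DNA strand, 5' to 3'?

5'-AGTCACCTAAAGCGGACCCCGACAGACTCCTCCTGGCACTCTCCCACTGTAGGTTTGCTTATGAAATTCCTG-3'

Replace U with T to get the coding DNA strand: CAGGAATTTCATAAGCAAACCTACAGTGGGAGAGTGCCAGGAGGAGTCTGTCGGGGTCCGCTTTAGGTGACT. The template strand is its reverse complement (complement GTCCTTAAAGTATTCGTTTGGATGTCACCCTCTCACGGTCCTCCTCAGACAGCCCCAGGCGAAATCCACTGA, then reverse).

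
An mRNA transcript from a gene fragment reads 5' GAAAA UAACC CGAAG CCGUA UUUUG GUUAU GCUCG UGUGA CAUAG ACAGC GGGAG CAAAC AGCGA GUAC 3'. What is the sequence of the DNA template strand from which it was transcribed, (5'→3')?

Replace U with T to get the coding DNA strand: GAAAATAACCCGAAGCCGTATTTTGGTTATGCTCGTGTGACATAGACAGCGGGAGCAAACAGCGAGTAC. The template strand is its reverse complement (complement CTTTTATTGGGCTTCGGCATAAAACCAATACGAGCACACTGTATCTGTCGCCCTCGTTTGTCGCTCATG, then reverse).

5'-GTACTCGCTGTTTGCTCCCGCTGTCTATGTCACACGAGCATAACCAAAATACGGCTTCGGGTTATTTTC-3'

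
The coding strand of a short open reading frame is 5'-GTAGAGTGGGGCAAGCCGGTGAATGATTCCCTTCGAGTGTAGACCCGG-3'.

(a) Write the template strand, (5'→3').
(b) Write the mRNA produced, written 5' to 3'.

(a) The template strand is the reverse complement of the coding strand: complement CATCTCACCCCGTTCGGCCACTTACTAAGGGAAGCTCACATCTGGGCC, then reverse.
(b) mRNA matches the coding strand with T→U.

(a) 5'-CCGGGTCTACACTCGAAGGGAATCATTCACCGGCTTGCCCCACTCTAC-3'
(b) 5'-GUAGAGUGGGGCAAGCCGGUGAAUGAUUCCCUUCGAGUGUAGACCCGG-3'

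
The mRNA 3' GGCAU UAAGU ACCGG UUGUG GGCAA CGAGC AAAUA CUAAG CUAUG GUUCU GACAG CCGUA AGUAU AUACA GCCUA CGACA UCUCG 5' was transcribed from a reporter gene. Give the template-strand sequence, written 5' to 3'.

Written 5'→3' the mRNA is GCUCUACAGCAUCCGACAUAUAUGAAUGCCGACAGUCUUGGUAUCGAAUCAUAAACGAGCAACGGGUGUUGGCCAUGAAUUACGG, so the coding DNA strand is GCTCTACAGCATCCGACATATATGAATGCCGACAGTCTTGGTATCGAATCATAAACGAGCAACGGGTGTTGGCCATGAATTACGG. The template is its reverse complement.

5'-CCGTAATTCATGGCCAACACCCGTTGCTCGTTTATGATTCGATACCAAGACTGTCGGCATTCATATATGTCGGATGCTGTAGAGC-3'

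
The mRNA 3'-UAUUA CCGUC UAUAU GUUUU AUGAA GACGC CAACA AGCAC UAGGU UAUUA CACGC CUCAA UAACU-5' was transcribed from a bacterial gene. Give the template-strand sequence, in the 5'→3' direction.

Written 5'→3' the mRNA is UCAAUAACUCCGCACAUUAUUGGAUCACGAACAACCGCAGAAGUAUUUUGUAUAUCUGCCAUUAU, so the coding DNA strand is TCAATAACTCCGCACATTATTGGATCACGAACAACCGCAGAAGTATTTTGTATATCTGCCATTAT. The template is its reverse complement.

5'-ATAATGGCAGATATACAAAATACTTCTGCGGTTGTTCGTGATCCAATAATGTGCGGAGTTATTGA-3'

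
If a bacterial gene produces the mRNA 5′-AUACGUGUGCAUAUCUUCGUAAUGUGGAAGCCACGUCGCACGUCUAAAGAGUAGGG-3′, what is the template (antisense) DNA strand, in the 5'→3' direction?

Replace U with T to get the coding DNA strand: ATACGTGTGCATATCTTCGTAATGTGGAAGCCACGTCGCACGTCTAAAGAGTAGGG. The template strand is its reverse complement (complement TATGCACACGTATAGAAGCATTACACCTTCGGTGCAGCGTGCAGATTTCTCATCCC, then reverse).

5'-CCCTACTCTTTAGACGTGCGACGTGGCTTCCACATTACGAAGATATGCACACGTAT-3'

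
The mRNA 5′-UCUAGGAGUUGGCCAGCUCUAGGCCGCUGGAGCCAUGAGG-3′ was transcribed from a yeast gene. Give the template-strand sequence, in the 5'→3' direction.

5'-CCTCATGGCTCCAGCGGCCTAGAGCTGGCCAACTCCTAGA-3'

Replace U with T to get the coding DNA strand: TCTAGGAGTTGGCCAGCTCTAGGCCGCTGGAGCCATGAGG. The template strand is its reverse complement (complement AGATCCTCAACCGGTCGAGATCCGGCGACCTCGGTACTCC, then reverse).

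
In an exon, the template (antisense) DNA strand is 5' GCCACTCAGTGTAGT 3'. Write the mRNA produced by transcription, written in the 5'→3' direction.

The mRNA has the sequence of the coding strand (reverse complement of the template) with T→U. Reverse complement of GCCACTCAGTGTAGT is ACTACACTGAGTGGC; then T→U.

5'-ACUACACUGAGUGGC-3'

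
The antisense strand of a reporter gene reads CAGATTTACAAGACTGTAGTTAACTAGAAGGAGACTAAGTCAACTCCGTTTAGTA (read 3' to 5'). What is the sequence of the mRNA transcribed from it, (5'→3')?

5'-GUCUAAAUGUUCUGACAUCAAUUGAUCUUCCUCUGAUUCAGUUGAGGCAAAUCAU-3'

Reading the template 3'→5' as shown, RNA polymerase pairs each base (A→U, T→A, G↔C) to build mRNA 5'→3' directly.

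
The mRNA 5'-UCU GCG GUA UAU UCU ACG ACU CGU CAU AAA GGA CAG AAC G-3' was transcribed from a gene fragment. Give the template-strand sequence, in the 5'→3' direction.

Replace U with T to get the coding DNA strand: TCTGCGGTATATTCTACGACTCGTCATAAAGGACAGAACG. The template strand is its reverse complement (complement AGACGCCATATAAGATGCTGAGCAGTATTTCCTGTCTTGC, then reverse).

5'-CGTTCTGTCCTTTATGACGAGTCGTAGAATATACCGCAGA-3'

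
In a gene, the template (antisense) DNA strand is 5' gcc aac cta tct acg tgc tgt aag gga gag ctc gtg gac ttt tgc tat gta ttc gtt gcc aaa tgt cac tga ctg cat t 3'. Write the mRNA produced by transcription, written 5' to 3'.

The mRNA has the sequence of the coding strand (reverse complement of the template) with T→U. Reverse complement of GCCAACCTATCTACGTGCTGTAAGGGAGAGCTCGTGGACTTTTGCTATGTATTCGTTGCCAAATGTCACTGACTGCATT is AATGCAGTCAGTGACATTTGGCAACGAATACATAGCAAAAGTCCACGAGCTCTCCCTTACAGCACGTAGATAGGTTGGC; then T→U.

5'-AAUGCAGUCAGUGACAUUUGGCAACGAAUACAUAGCAAAAGUCCACGAGCUCUCCCUUACAGCACGUAGAUAGGUUGGC-3'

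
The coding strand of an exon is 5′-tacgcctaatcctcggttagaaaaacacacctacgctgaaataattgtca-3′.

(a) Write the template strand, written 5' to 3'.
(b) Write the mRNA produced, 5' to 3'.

(a) 5′-TGACAATTATTTCAGCGTAGGTGTGTTTTTCTAACCGAGGATTAGGCGTA-3′
(b) 5′-UACGCCUAAUCCUCGGUUAGAAAAACACACCUACGCUGAAAUAAUUGUCA-3′

(a) The template strand is the reverse complement of the coding strand: complement ATGCGGATTAGGAGCCAATCTTTTTGTGTGGATGCGACTTTATTAACAGT, then reverse.
(b) mRNA matches the coding strand with T→U.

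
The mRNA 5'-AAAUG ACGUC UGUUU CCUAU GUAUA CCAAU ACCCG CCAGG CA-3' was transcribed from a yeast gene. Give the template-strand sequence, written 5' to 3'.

Replace U with T to get the coding DNA strand: AAATGACGTCTGTTTCCTATGTATACCAATACCCGCCAGGCA. The template strand is its reverse complement (complement TTTACTGCAGACAAAGGATACATATGGTTATGGGCGGTCCGT, then reverse).

5'-TGCCTGGCGGGTATTGGTATACATAGGAAACAGACGTCATTT-3'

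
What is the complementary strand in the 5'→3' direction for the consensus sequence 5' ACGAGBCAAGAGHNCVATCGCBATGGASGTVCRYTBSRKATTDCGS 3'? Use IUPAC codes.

5'-SCGHAATMYSVARYGBACSTCCATVGCGATBGNDCTCTTGVCTCGT-3'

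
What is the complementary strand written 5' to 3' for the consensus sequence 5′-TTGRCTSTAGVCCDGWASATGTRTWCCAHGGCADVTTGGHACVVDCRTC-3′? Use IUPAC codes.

Standard pairs A↔T, G↔C; ambiguity codes pair R↔Y, W↔W, S↔S, D↔H, V↔B. Complement (AACYGASATCBGGHCWTSTACAYAWGGTDCCGTHBAACCDTGBBHGYAG), then reverse for 5'→3'.

5'-GAYGHBBGTDCCAABHTGCCDTGGWAYACATSTWCHGGBCTASAGYCAA-3'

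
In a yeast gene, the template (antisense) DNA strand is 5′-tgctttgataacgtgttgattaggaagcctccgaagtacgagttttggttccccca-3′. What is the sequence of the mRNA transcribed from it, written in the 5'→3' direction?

5'-UGGGGGAACCAAAACUCGUACUUCGGAGGCUUCCUAAUCAACACGUUAUCAAAGCA-3'

The mRNA has the sequence of the coding strand (reverse complement of the template) with T→U. Reverse complement of TGCTTTGATAACGTGTTGATTAGGAAGCCTCCGAAGTACGAGTTTTGGTTCCCCCA is TGGGGGAACCAAAACTCGTACTTCGGAGGCTTCCTAATCAACACGTTATCAAAGCA; then T→U.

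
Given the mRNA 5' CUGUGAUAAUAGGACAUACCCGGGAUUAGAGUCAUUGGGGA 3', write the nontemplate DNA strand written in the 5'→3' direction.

5′-CTGTGATAATAGGACATACCCGGGATTAGAGTCATTGGGGA-3′

The coding DNA strand has the same 5'→3' sequence as the mRNA with U replaced by T.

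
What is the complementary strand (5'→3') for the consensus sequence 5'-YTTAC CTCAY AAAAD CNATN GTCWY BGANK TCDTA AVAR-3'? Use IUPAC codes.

5'-YTBTTAHGAMNTCVRWGACNATNGHTTTTRTGAGGTAAR-3'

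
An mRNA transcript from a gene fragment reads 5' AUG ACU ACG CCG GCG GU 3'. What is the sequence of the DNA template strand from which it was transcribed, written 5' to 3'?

5'-ACCGCCGGCGTAGTCAT-3'

Replace U with T to get the coding DNA strand: ATGACTACGCCGGCGGT. The template strand is its reverse complement (complement TACTGATGCGGCCGCCA, then reverse).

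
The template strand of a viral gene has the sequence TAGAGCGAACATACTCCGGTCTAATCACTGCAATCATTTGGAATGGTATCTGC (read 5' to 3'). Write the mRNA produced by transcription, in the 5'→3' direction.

5'-GCAGAUACCAUUCCAAAUGAUUGCAGUGAUUAGACCGGAGUAUGUUCGCUCUA-3'

RNA polymerase reads the template 3'→5' and synthesizes mRNA 5'→3' by base-pairing (A→U, T→A, G↔C). The complement of the template is ATCTCGCTTGTATGAGGCCAGATTAGTGACGTTAGTAAACCTTACCATAGACG; antiparallel, so 5'→3' the coding strand is GCAGATACCATTCCAAATGATTGCAGTGATTAGACCGGAGTATGTTCGCTCTA. Replace T with U for the mRNA.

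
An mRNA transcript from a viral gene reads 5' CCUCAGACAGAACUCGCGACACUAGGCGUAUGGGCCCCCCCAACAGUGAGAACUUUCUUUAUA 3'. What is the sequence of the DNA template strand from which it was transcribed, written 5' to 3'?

5′-TATAAAGAAAGTTCTCACTGTTGGGGGGGCCCATACGCCTAGTGTCGCGAGTTCTGTCTGAGG-3′

Replace U with T to get the coding DNA strand: CCTCAGACAGAACTCGCGACACTAGGCGTATGGGCCCCCCCAACAGTGAGAACTTTCTTTATA. The template strand is its reverse complement (complement GGAGTCTGTCTTGAGCGCTGTGATCCGCATACCCGGGGGGGTTGTCACTCTTGAAAGAAATAT, then reverse).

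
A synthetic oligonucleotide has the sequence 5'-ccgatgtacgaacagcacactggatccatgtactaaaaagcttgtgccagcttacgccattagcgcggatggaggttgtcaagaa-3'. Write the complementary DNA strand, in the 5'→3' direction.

Pairing A↔T and G↔C gives GGCTACATGCTTGTCGTGTGACCTAGGTACATGATTTTTCGAACACGGTCGAATGCGGTAATCGCGCCTACCTCCAACAGTTCTT, running 3'→5'. Reverse for the 5'→3' convention.

5'-TTCTTGACAACCTCCATCCGCGCTAATGGCGTAAGCTGGCACAAGCTTTTTAGTACATGGATCCAGTGTGCTGTTCGTACATCGG-3'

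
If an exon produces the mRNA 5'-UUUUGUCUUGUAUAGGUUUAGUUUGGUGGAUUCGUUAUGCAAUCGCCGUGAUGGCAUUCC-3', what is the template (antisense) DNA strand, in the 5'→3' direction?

Replace U with T to get the coding DNA strand: TTTTGTCTTGTATAGGTTTAGTTTGGTGGATTCGTTATGCAATCGCCGTGATGGCATTCC. The template strand is its reverse complement (complement AAAACAGAACATATCCAAATCAAACCACCTAAGCAATACGTTAGCGGCACTACCGTAAGG, then reverse).

5'-GGAATGCCATCACGGCGATTGCATAACGAATCCACCAAACTAAACCTATACAAGACAAAA-3'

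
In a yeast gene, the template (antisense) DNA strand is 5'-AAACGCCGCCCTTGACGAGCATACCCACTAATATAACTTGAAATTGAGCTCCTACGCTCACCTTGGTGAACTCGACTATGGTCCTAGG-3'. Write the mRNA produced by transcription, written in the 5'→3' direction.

5'-CCUAGGACCAUAGUCGAGUUCACCAAGGUGAGCGUAGGAGCUCAAUUUCAAGUUAUAUUAGUGGGUAUGCUCGUCAAGGGCGGCGUUU-3'

The mRNA has the sequence of the coding strand (reverse complement of the template) with T→U. Reverse complement of AAACGCCGCCCTTGACGAGCATACCCACTAATATAACTTGAAATTGAGCTCCTACGCTCACCTTGGTGAACTCGACTATGGTCCTAGG is CCTAGGACCATAGTCGAGTTCACCAAGGTGAGCGTAGGAGCTCAATTTCAAGTTATATTAGTGGGTATGCTCGTCAAGGGCGGCGTTT; then T→U.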